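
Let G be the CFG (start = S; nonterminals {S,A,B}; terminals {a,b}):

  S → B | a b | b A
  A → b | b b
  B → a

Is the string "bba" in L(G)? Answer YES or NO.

CNF form of G:
  S -> T0 A | T1 T0 | a
  A -> T0 T0 | b
  B -> a
  T0 -> b
  T1 -> a

CYK table (by increasing span):
  cell(0,0) b: {A,T0}  orig:{A}
  cell(1,1) b: {A,T0}  orig:{A}
  cell(2,2) a: {B,S,T1}  orig:{B,S}
  cell(0,1) bb: {A,S}
  cell(1,2) ba: ∅
  cell(0,2) bba: ∅

S ∉ T[0,2] ⇒ NO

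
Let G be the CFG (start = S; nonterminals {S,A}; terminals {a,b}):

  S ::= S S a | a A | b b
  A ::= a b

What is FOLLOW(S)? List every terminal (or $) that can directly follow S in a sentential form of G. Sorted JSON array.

FIRST sets, iterate to fixpoint:
iter 1:
  A via A→a b: +{a}
  S via S→a A: +{a}
  S via S→b b: +{b}
  FIRST(S)={a,b}  FIRST(A)={a}
iter 2: — fixpoint
  FIRST(S)={a,b}  FIRST(A)={a}

FOLLOW sets:
seed FOLLOW(S) with $
iter 1:
  S→S S a: FOLLOW(S) ⊇ FIRST(S) = {a,b}; new: +{a,b}
  S→a A: FOLLOW(A) ⊇ FOLLOW(S) ⊇ {$,a,b}; new: +{$,a,b}
  S: {$,a,b}  A: {$,a,b}
iter 2: (stable)
  S: {$,a,b}  A: {$,a,b}

FOLLOW(S) = ["$", "a", "b"]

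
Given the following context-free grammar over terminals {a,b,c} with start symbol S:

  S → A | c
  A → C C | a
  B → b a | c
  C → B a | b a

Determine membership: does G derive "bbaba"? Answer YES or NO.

CNF form of G:
  S -> C C | a | c
  A -> C C | a
  B -> T0 T1 | c
  C -> B T1 | T0 T1
  T0 -> b
  T1 -> a

CYK fill:
  [0..0]={T0}  "b"  orig:{}
  [1..1]={T0}  "b"  orig:{}
  [2..2]={A,S,T1}  "a"  orig:{A,S}
  [3..3]={T0}  "b"  orig:{}
  [4..4]={A,S,T1}  "a"  orig:{A,S}
  [0..1]=∅  "bb"
  [1..2]={B,C}  "ba"
  [2..3]=∅  "ab"
  [3..4]={B,C}  "ba"
  [0..2]=∅  "bba"
  [1..3]=∅  "bab"
  [2..4]=∅  "aba"
  [0..3]=∅  "bbab"
  [1..4]={A,S}  "baba"
  [0..4]=∅  "bbaba"

S ∉ T[0,4] ⇒ NO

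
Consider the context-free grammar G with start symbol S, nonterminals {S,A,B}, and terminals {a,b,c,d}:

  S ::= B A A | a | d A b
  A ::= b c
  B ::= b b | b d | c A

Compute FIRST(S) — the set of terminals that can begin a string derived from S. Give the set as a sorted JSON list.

FIRST iteration:
pass 1:
  A via A→b c: +{b}
  B via B→b b: +{b}
  B via B→c A: +{c}
  S via S→B A A: +{b,c}
  S via S→a: +{a}
  S via S→d A b: +{d}
  S: {a,b,c,d}  A: {b}  B: {b,c}
pass 2: done
  S: {a,b,c,d}  A: {b}  B: {b,c}

FIRST(S) = ["a", "b", "c", "d"]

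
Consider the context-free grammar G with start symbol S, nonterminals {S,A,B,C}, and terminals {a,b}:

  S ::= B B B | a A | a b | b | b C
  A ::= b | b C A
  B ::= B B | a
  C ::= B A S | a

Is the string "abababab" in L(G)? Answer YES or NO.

Convert to CNF:
  S -> B X4 | T0 C | T1 A | T1 T0 | b
  A -> T0 X2 | b
  B -> B B | a
  C -> B X3 | a
  T0 -> b
  T1 -> a
  X2 -> C A
  X3 -> A S
  X4 -> B B

CYK fill:
  [0..0]={B,C,T1}  "a"  orig:{B,C}
  [1..1]={A,S,T0}  "b"  orig:{A,S}
  [2..2]={B,C,T1}  "a"  orig:{B,C}
  [3..3]={A,S,T0}  "b"  orig:{A,S}
  [4..4]={B,C,T1}  "a"  orig:{B,C}
  [5..5]={A,S,T0}  "b"  orig:{A,S}
  [6..6]={B,C,T1}  "a"  orig:{B,C}
  [7..7]={A,S,T0}  "b"  orig:{A,S}
  [0..1]={S,X2}  "ab"  orig:{S}
  [1..2]={S}  "ba"
  [2..3]={S,X2}  "ab"  orig:{S}
  [3..4]={S}  "ba"
  [4..5]={S,X2}  "ab"  orig:{S}
  [5..6]={S}  "ba"
  [6..7]={S,X2}  "ab"  orig:{S}
  [0..2]=∅  "aba"
  [1..3]={A,X3}  "bab"  orig:{A}
  [2..4]=∅  "aba"
  [3..5]={A,X3}  "bab"  orig:{A}
  [4..6]=∅  "aba"
  [5..7]={A,X3}  "bab"  orig:{A}
  [0..3]={C,S,X2}  "abab"  orig:{C,S}
  [1..4]=∅  "baba"
  [2..5]={C,S,X2}  "abab"  orig:{C,S}
  [3..6]=∅  "baba"
  [4..7]={C,S,X2}  "abab"  orig:{C,S}
  [0..4]=∅  "ababa"
  [1..5]={A,S,X3}  "babab"  orig:{A,S}
  [2..6]=∅  "ababa"
  [3..7]={A,S,X3}  "babab"  orig:{A,S}
  [0..5]={C,S,X2}  "ababab"  orig:{C,S}
  [1..6]=∅  "bababa"
  [2..7]={C,S,X2}  "ababab"  orig:{C,S}
  [0..6]=∅  "abababa"
  [1..7]={A,S,X3}  "bababab"  orig:{A,S}
  [0..7]={C,S,X2}  "abababab"  orig:{C,S}

S ∈ T[0,7] ⇒ YES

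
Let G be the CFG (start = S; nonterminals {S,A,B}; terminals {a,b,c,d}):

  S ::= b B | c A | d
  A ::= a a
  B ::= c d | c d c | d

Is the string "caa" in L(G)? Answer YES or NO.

Convert to CNF:
  S -> T1 A | T3 B | d
  A -> T0 T0
  B -> T1 T2 | T1 X4 | d
  T0 -> a
  T1 -> c
  T2 -> d
  T3 -> b
  X4 -> T2 T1

CYK fill:
  T[0,0] 'c' = {T1}  orig:{}
  T[1,1] 'a' = {T0}  orig:{}
  T[2,2] 'a' = {T0}  orig:{}
  T[0,1] 'ca' = ∅
  T[1,2] 'aa' = {A}
  T[0,2] 'caa' = {S}

S ∈ T[0,2] ⇒ YES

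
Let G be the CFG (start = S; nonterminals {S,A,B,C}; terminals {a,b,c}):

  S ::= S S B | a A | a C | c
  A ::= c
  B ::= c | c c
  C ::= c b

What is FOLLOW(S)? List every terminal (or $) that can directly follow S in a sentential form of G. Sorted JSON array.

FIRST iteration:
[1]
  A via A→c: +{c}
  B via B→c: +{c}
  C via C→c b: +{c}
  S via S→a A: +{a}
  S via S→c: +{c}
  S: {a,c}  A: {c}  B: {c}  C: {c}
[2] done
  S: {a,c}  A: {c}  B: {c}  C: {c}

FOLLOW iteration:
FOLLOW(S) := {$}
iter 1:
  S→S S B: FOLLOW(S) ⊇ FIRST(S) = {a,c}; new: +{a,c}
  S→S S B: FOLLOW(B) ⊇ FOLLOW(S) ⊇ {$,a,c}; new: +{$,a,c}
  S→a A: FOLLOW(A) ⊇ FOLLOW(S) ⊇ {$,a,c}; new: +{$,a,c}
  S→a C: FOLLOW(C) ⊇ FOLLOW(S) ⊇ {$,a,c}; new: +{$,a,c}
  FOLLOW[S]={$,a,c}  FOLLOW[A]={$,a,c}  FOLLOW[B]={$,a,c}  FOLLOW[C]={$,a,c}
iter 2: (no change)
  FOLLOW[S]={$,a,c}  FOLLOW[A]={$,a,c}  FOLLOW[B]={$,a,c}  FOLLOW[C]={$,a,c}

FOLLOW(S) = ["$", "a", "c"]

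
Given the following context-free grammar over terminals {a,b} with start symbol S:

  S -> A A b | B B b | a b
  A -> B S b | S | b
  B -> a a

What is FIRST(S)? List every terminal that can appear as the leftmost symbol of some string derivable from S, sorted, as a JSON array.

FIRST sets, iterate to fixpoint:
iter 1:
  A via A→b: +{b}
  B via B→a a: +{a}
  S via S→A A b: +{b}
  S via S→B B b: +{a}
  FIRST(S)={a,b}  FIRST(A)={b}  FIRST(B)={a}
iter 2:
  A via A→B S b: +{a}
  FIRST(S)={a,b}  FIRST(A)={a,b}  FIRST(B)={a}
iter 3: (stable)
  FIRST(S)={a,b}  FIRST(A)={a,b}  FIRST(B)={a}

FIRST(S) = ["a", "b"]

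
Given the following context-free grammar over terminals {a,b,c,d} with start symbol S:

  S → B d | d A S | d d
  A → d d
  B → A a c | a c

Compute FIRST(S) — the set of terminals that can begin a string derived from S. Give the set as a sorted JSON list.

FIRST iteration:
pass 1:
  A via A→d d: +{d}
  B via B→A a c: +{d}
  B via B→a c: +{a}
  S via S→B d: +{a,d}
  FIRST[S]={a,d}  FIRST[A]={d}  FIRST[B]={a,d}
pass 2: (no change)
  FIRST[S]={a,d}  FIRST[A]={d}  FIRST[B]={a,d}

FIRST(S) = ["a", "d"]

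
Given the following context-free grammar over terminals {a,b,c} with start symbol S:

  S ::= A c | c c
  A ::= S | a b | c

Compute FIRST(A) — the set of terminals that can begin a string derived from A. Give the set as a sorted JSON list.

Compute FIRST by fixpoint:
iter 1:
  A via A→a b: +{a}
  A via A→c: +{c}
  S via S→A c: +{a,c}
  FIRST[S]={a,c}  FIRST[A]={a,c}
iter 2: — fixpoint
  FIRST[S]={a,c}  FIRST[A]={a,c}

FIRST(A) = ["a", "c"]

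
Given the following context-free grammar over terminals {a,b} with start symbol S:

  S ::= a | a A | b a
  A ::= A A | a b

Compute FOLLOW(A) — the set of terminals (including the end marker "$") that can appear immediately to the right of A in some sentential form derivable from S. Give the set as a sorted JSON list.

FIRST iteration:
[1]
  A via A→a b: +{a}
  S via S→a: +{a}
  S via S→b a: +{b}
  FIRST(S)={a,b}  FIRST(A)={a}
[2] — fixpoint
  FIRST(S)={a,b}  FIRST(A)={a}

Compute FOLLOW by fixpoint:
initialize: $ ∈ FOLLOW(S)
round 1:
  A→A A: FOLLOW(A) ⊇ FIRST(A) = {a}; new: +{a}
  S→a A: FOLLOW(A) ⊇ FOLLOW(S) ⊇ {$}; new: +{$}
  FOLLOW[S]={$}  FOLLOW[A]={$,a}
round 2: (stable)
  FOLLOW[S]={$}  FOLLOW[A]={$,a}

FOLLOW(A) = ["$", "a"]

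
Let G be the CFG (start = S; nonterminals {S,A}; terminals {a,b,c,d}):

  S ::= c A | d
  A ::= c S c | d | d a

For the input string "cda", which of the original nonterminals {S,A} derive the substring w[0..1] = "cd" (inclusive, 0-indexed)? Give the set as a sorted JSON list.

Convert to CNF:
  S -> T0 A | d
  A -> T0 X3 | T1 T2 | d
  T0 -> c
  T1 -> d
  T2 -> a
  X3 -> S T0

Fill CYK table bottom-up, restricted to cells inside w[0..1]:
  T[0,0] 'c' = {T0}  orig:{}
  T[1,1] 'd' = {A,S,T1}  orig:{A,S}
  T[0,1] 'cd' = {S}

Original NTs in T[0,1] deriving "cd": ["S"]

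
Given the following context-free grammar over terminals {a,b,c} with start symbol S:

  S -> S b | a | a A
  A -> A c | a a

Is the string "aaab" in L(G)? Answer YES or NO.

Convert to CNF:
  S -> S T2 | T1 A | a
  A -> A T0 | T1 T1
  T0 -> c
  T1 -> a
  T2 -> b

CYK table (by increasing span):
  T[0,0] 'a' = {S,T1}  orig:{S}
  T[1,1] 'a' = {S,T1}  orig:{S}
  T[2,2] 'a' = {S,T1}  orig:{S}
  T[3,3] 'b' = {T2}  orig:{}
  T[0,1] 'aa' = {A}
  T[1,2] 'aa' = {A}
  T[2,3] 'ab' = {S}
  T[0,2] 'aaa' = {S}
  T[1,3] 'aab' = ∅
  T[0,3] 'aaab' = {S}

S ∈ T[0,3] ⇒ YES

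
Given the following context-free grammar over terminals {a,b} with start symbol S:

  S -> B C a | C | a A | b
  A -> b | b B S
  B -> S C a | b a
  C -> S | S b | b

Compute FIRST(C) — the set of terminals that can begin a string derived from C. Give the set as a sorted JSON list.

FIRST sets, iterate to fixpoint:
iter 1:
  A via A→b: +{b}
  B via B→b a: +{b}
  C via C→b: +{b}
  S via S→B C a: +{b}
  S via S→a A: +{a}
  S: {a,b}  A: {b}  B: {b}  C: {b}
iter 2:
  B via B→S C a: +{a}
  C via C→S: +{a}
  S: {a,b}  A: {b}  B: {a,b}  C: {a,b}
iter 3: (no change)
  S: {a,b}  A: {b}  B: {a,b}  C: {a,b}

FIRST(C) = ["a", "b"]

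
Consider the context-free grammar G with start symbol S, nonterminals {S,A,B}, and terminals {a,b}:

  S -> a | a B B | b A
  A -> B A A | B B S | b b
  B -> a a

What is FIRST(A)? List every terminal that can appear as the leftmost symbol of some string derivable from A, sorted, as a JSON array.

FIRST iteration:
iter 1:
  A via A→b b: +{b}
  B via B→a a: +{a}
  S via S→a: +{a}
  S via S→b A: +{b}
  FIRST[S]={a,b}  FIRST[A]={b}  FIRST[B]={a}
iter 2:
  A via A→B A A: +{a}
  FIRST[S]={a,b}  FIRST[A]={a,b}  FIRST[B]={a}
iter 3: (no change)
  FIRST[S]={a,b}  FIRST[A]={a,b}  FIRST[B]={a}

FIRST(A) = ["a", "b"]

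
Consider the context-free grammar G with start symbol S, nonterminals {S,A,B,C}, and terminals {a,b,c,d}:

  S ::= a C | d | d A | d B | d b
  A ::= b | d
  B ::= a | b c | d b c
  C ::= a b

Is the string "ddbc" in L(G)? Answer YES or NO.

CNF form of G:
  S -> T2 A | T2 B | T2 T0 | T3 C | d
  A -> b | d
  B -> T0 T1 | T2 X4 | a
  C -> T3 T0
  T0 -> b
  T1 -> c
  T2 -> d
  T3 -> a
  X4 -> T0 T1

Fill CYK table bottom-up:
  [0..0]={A,S,T2}  "d"  orig:{A,S}
  [1..1]={A,S,T2}  "d"  orig:{A,S}
  [2..2]={A,T0}  "b"  orig:{A}
  [3..3]={T1}  "c"  orig:{}
  [0..1]={S}  "dd"
  [1..2]={S}  "db"
  [2..3]={B,X4}  "bc"  orig:{B}
  [0..2]=∅  "ddb"
  [1..3]={B,S}  "dbc"
  [0..3]={S}  "ddbc"

S ∈ T[0,3] ⇒ YES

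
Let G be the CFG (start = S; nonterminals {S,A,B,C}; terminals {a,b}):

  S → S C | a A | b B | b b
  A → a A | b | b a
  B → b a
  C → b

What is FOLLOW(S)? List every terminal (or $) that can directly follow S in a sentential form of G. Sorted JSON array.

Compute FIRST by fixpoint:
round 1:
  A via A→a A: +{a}
  A via A→b: +{b}
  B via B→b a: +{b}
  C via C→b: +{b}
  S via S→a A: +{a}
  S via S→b B: +{b}
  FIRST(S)={a,b}  FIRST(A)={a,b}  FIRST(B)={b}  FIRST(C)={b}
round 2: (stable)
  FIRST(S)={a,b}  FIRST(A)={a,b}  FIRST(B)={b}  FIRST(C)={b}

FOLLOW sets:
seed FOLLOW(S) with $
pass 1:
  S→S C: FOLLOW(S) ⊇ FIRST(C) = {b}; new: +{b}
  S→S C: FOLLOW(C) ⊇ FOLLOW(S) ⊇ {$,b}; new: +{$,b}
  S→a A: FOLLOW(A) ⊇ FOLLOW(S) ⊇ {$,b}; new: +{$,b}
  S→b B: FOLLOW(B) ⊇ FOLLOW(S) ⊇ {$,b}; new: +{$,b}
  S: {$,b}  A: {$,b}  B: {$,b}  C: {$,b}
pass 2: (stable)
  S: {$,b}  A: {$,b}  B: {$,b}  C: {$,b}

FOLLOW(S) = ["$", "b"]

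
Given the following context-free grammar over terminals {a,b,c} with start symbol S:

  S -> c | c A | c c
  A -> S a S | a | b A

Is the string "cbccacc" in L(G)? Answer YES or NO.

CNF form of G:
  S -> T2 A | T2 T2 | c
  A -> S X3 | T1 A | a
  T0 -> a
  T1 -> b
  T2 -> c
  X3 -> T0 S

Fill CYK table bottom-up:
  cell(0,0) c: {S,T2}  orig:{S}
  cell(1,1) b: {T1}  orig:{}
  cell(2,2) c: {S,T2}  orig:{S}
  cell(3,3) c: {S,T2}  orig:{S}
  cell(4,4) a: {A,T0}  orig:{A}
  cell(5,5) c: {S,T2}  orig:{S}
  cell(6,6) c: {S,T2}  orig:{S}
  cell(0,1) cb: ∅
  cell(1,2) bc: ∅
  cell(2,3) cc: {S}
  cell(3,4) ca: {S}
  cell(4,5) ac: {X3}  orig:{}
  cell(5,6) cc: {S}
  cell(0,2) cbc: ∅
  cell(1,3) bcc: ∅
  cell(2,4) cca: ∅
  cell(3,5) cac: {A}
  cell(4,6) acc: {X3}  orig:{}
  cell(0,3) cbcc: ∅
  cell(1,4) bcca: ∅
  cell(2,5) ccac: {A,S}
  cell(3,6) cacc: {A}
  cell(0,4) cbcca: ∅
  cell(1,5) bccac: {A}
  cell(2,6) ccacc: {A,S}
  cell(0,5) cbccac: {S}
  cell(1,6) bccacc: {A}
  cell(0,6) cbccacc: {S}

S ∈ T[0,6] ⇒ YES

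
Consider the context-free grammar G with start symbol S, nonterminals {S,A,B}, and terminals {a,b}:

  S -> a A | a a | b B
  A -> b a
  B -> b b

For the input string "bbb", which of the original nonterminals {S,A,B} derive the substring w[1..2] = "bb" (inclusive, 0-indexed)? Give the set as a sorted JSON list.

Convert to CNF:
  S -> T0 B | T1 A | T1 T1
  A -> T0 T1
  B -> T0 T0
  T0 -> b
  T1 -> a

Fill CYK table bottom-up — only the sub-triangle for w[1..2]:
  [1..1]={T0}  "b"  orig:{}
  [2..2]={T0}  "b"  orig:{}
  [1..2]={B}  "bb"

Original NTs in T[1,2] deriving "bb": ["B"]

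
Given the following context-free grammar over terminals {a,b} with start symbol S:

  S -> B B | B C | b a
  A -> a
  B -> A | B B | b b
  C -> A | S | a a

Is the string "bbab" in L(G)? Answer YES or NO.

Convert to CNF:
  S -> B B | B C | T0 T1
  A -> a
  B -> B B | T0 T0 | a
  C -> B B | B C | T0 T1 | T1 T1 | a
  T0 -> b
  T1 -> a

CYK fill:
  [0..0]={T0}  "b"  orig:{}
  [1..1]={T0}  "b"  orig:{}
  [2..2]={A,B,C,T1}  "a"  orig:{A,B,C}
  [3..3]={T0}  "b"  orig:{}
  [0..1]={B}  "bb"
  [1..2]={C,S}  "ba"
  [2..3]=∅  "ab"
  [0..2]={B,C,S}  "bba"
  [1..3]=∅  "bab"
  [0..3]=∅  "bbab"

S ∉ T[0,3] ⇒ NO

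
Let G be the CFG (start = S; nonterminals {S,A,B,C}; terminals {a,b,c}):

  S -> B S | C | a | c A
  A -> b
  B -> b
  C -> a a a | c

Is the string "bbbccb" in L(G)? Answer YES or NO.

Convert to CNF:
  S -> B S | T0 X3 | T1 A | a | c
  A -> b
  B -> b
  C -> T0 X2 | c
  T0 -> a
  T1 -> c
  X2 -> T0 T0
  X3 -> T0 T0

Fill CYK table bottom-up:
  cell(0,0) b: {A,B}
  cell(1,1) b: {A,B}
  cell(2,2) b: {A,B}
  cell(3,3) c: {C,S,T1}  orig:{C,S}
  cell(4,4) c: {C,S,T1}  orig:{C,S}
  cell(5,5) b: {A,B}
  cell(0,1) bb: ∅
  cell(1,2) bb: ∅
  cell(2,3) bc: {S}
  cell(3,4) cc: ∅
  cell(4,5) cb: {S}
  cell(0,2) bbb: ∅
  cell(1,3) bbc: {S}
  cell(2,4) bcc: ∅
  cell(3,5) ccb: ∅
  cell(0,3) bbbc: {S}
  cell(1,4) bbcc: ∅
  cell(2,5) bccb: ∅
  cell(0,4) bbbcc: ∅
  cell(1,5) bbccb: ∅
  cell(0,5) bbbccb: ∅

S ∉ T[0,5] ⇒ NO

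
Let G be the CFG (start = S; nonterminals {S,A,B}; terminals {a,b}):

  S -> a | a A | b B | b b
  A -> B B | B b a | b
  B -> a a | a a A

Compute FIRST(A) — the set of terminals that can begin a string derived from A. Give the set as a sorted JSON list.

Compute FIRST by fixpoint:
iter 1:
  A via A→b: +{b}
  B via B→a a: +{a}
  S via S→a: +{a}
  S via S→b B: +{b}
  S: {a,b}  A: {b}  B: {a}
iter 2:
  A via A→B B: +{a}
  S: {a,b}  A: {a,b}  B: {a}
iter 3: — fixpoint
  S: {a,b}  A: {a,b}  B: {a}

FIRST(A) = ["a", "b"]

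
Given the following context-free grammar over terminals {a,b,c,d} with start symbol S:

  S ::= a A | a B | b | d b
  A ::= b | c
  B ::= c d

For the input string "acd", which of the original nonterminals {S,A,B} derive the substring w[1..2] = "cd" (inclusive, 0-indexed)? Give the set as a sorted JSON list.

CNF form of G:
  S -> T1 T3 | T2 A | T2 B | b
  A -> b | c
  B -> T0 T1
  T0 -> c
  T1 -> d
  T2 -> a
  T3 -> b

CYK fill, restricted to cells inside w[1..2]:
  [1..1]={A,T0}  "c"  orig:{A}
  [2..2]={T1}  "d"  orig:{}
  [1..2]={B}  "cd"

Original NTs in T[1,2] deriving "cd": ["B"]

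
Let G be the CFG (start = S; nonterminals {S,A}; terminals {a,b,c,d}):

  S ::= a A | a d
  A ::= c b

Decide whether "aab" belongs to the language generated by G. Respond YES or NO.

Convert to CNF:
  S -> T2 A | T2 T3
  A -> T0 T1
  T0 -> c
  T1 -> b
  T2 -> a
  T3 -> d

Fill CYK table bottom-up:
  T[0,0] 'a' = {T2}  orig:{}
  T[1,1] 'a' = {T2}  orig:{}
  T[2,2] 'b' = {T1}  orig:{}
  T[0,1] 'aa' = ∅
  T[1,2] 'ab' = ∅
  T[0,2] 'aab' = ∅

S ∉ T[0,2] ⇒ NO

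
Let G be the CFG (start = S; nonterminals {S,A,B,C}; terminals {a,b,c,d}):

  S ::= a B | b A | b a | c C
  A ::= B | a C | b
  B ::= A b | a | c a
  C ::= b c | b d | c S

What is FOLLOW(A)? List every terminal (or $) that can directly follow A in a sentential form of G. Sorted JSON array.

FIRST iteration:
iter 1:
  A via A→a C: +{a}
  A via A→b: +{b}
  B via B→A b: +{a,b}
  B via B→c a: +{c}
  C via C→b c: +{b}
  C via C→c S: +{c}
  S via S→a B: +{a}
  S via S→b A: +{b}
  S via S→c C: +{c}
  FIRST(S)={a,b,c}  FIRST(A)={a,b}  FIRST(B)={a,b,c}  FIRST(C)={b,c}
iter 2:
  A via A→B: +{c}
  FIRST(S)={a,b,c}  FIRST(A)={a,b,c}  FIRST(B)={a,b,c}  FIRST(C)={b,c}
iter 3: (stable)
  FIRST(S)={a,b,c}  FIRST(A)={a,b,c}  FIRST(B)={a,b,c}  FIRST(C)={b,c}

Compute FOLLOW by fixpoint:
initialize: $ ∈ FOLLOW(S)
iter 1:
  B→A b: FOLLOW(A) ⊇ FIRST(b) = {b}; new: +{b}
  S→a B: FOLLOW(B) ⊇ FOLLOW(S) ⊇ {$}; new: +{$}
  S→b A: FOLLOW(A) ⊇ FOLLOW(S) ⊇ {$}; new: +{$}
  S→c C: FOLLOW(C) ⊇ FOLLOW(S) ⊇ {$}; new: +{$}
  S: {$}  A: {$,b}  B: {$}  C: {$}
iter 2:
  A→B: FOLLOW(B) ⊇ FOLLOW(A) ⊇ {$,b}; new: +{b}
  A→a C: FOLLOW(C) ⊇ FOLLOW(A) ⊇ {$,b}; new: +{b}
  C→c S: FOLLOW(S) ⊇ FOLLOW(C) ⊇ {$,b}; new: +{b}
  S: {$,b}  A: {$,b}  B: {$,b}  C: {$,b}
iter 3: (stable)
  S: {$,b}  A: {$,b}  B: {$,b}  C: {$,b}

FOLLOW(A) = ["$", "b"]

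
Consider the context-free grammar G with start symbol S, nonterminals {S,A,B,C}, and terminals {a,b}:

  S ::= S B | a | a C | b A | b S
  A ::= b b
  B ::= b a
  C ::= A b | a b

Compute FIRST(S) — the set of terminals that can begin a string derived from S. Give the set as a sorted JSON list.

Compute FIRST by fixpoint:
round 1:
  A via A→b b: +{b}
  B via B→b a: +{b}
  C via C→A b: +{b}
  C via C→a b: +{a}
  S via S→a: +{a}
  S via S→b A: +{b}
  FIRST(S)={a,b}  FIRST(A)={b}  FIRST(B)={b}  FIRST(C)={a,b}
round 2: done
  FIRST(S)={a,b}  FIRST(A)={b}  FIRST(B)={b}  FIRST(C)={a,b}

FIRST(S) = ["a", "b"]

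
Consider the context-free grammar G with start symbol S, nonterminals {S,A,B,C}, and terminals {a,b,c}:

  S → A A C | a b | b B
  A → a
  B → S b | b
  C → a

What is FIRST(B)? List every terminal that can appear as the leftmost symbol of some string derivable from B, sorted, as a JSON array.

FIRST sets, iterate to fixpoint:
round 1:
  A via A→a: +{a}
  B via B→b: +{b}
  C via C→a: +{a}
  S via S→A A C: +{a}
  S via S→b B: +{b}
  S: {a,b}  A: {a}  B: {b}  C: {a}
round 2:
  B via B→S b: +{a}
  S: {a,b}  A: {a}  B: {a,b}  C: {a}
round 3: done
  S: {a,b}  A: {a}  B: {a,b}  C: {a}

FIRST(B) = ["a", "b"]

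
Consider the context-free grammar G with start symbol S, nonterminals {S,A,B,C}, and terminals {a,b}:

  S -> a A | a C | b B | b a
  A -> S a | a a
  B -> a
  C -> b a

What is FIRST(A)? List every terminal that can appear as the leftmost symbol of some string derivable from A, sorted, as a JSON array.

FIRST sets, iterate to fixpoint:
round 1:
  A via A→a a: +{a}
  B via B→a: +{a}
  C via C→b a: +{b}
  S via S→a A: +{a}
  S via S→b B: +{b}
  S: {a,b}  A: {a}  B: {a}  C: {b}
round 2:
  A via A→S a: +{b}
  S: {a,b}  A: {a,b}  B: {a}  C: {b}
round 3: (stable)
  S: {a,b}  A: {a,b}  B: {a}  C: {b}

FIRST(A) = ["a", "b"]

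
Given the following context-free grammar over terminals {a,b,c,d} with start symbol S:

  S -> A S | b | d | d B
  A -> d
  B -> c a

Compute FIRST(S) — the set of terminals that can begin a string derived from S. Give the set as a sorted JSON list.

FIRST iteration:
[1]
  A via A→d: +{d}
  B via B→c a: +{c}
  S via S→A S: +{d}
  S via S→b: +{b}
  FIRST(S)={b,d}  FIRST(A)={d}  FIRST(B)={c}
[2] (no change)
  FIRST(S)={b,d}  FIRST(A)={d}  FIRST(B)={c}

FIRST(S) = ["b", "d"]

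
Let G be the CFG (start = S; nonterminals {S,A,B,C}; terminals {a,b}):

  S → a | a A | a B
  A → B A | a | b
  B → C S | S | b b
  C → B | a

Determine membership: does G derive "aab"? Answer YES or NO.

Convert to CNF:
  S -> T0 A | T0 B | a
  A -> B A | a | b
  B -> C S | T0 A | T0 B | T1 T1 | a
  C -> C S | T0 A | T0 B | T1 T1 | a
  T0 -> a
  T1 -> b

CYK fill:
  [0..0]={A,B,C,S,T0}  "a"  orig:{A,B,C,S}
  [1..1]={A,B,C,S,T0}  "a"  orig:{A,B,C,S}
  [2..2]={A,T1}  "b"  orig:{A}
  [0..1]={A,B,C,S}  "aa"
  [1..2]={A,B,C,S}  "ab"
  [0..2]={A,B,C,S}  "aab"

S ∈ T[0,2] ⇒ YES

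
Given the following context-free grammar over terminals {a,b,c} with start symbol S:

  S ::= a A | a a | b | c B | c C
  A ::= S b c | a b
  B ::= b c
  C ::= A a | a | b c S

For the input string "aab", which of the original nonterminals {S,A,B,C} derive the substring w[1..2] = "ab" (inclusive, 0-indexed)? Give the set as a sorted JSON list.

Convert to CNF:
  S -> T1 B | T1 C | T2 A | T2 T2 | b
  A -> S X3 | T2 T0
  B -> T0 T1
  C -> A T2 | T0 X4 | a
  T0 -> b
  T1 -> c
  T2 -> a
  X3 -> T0 T1
  X4 -> T1 S

CYK fill (cells [i..j] with 1 ≤ i ≤ j ≤ 2 only):
  [1..1]={C,T2}  "a"  orig:{C}
  [2..2]={S,T0}  "b"  orig:{S}
  [1..2]={A}  "ab"

Original NTs in T[1,2] deriving "ab": ["A"]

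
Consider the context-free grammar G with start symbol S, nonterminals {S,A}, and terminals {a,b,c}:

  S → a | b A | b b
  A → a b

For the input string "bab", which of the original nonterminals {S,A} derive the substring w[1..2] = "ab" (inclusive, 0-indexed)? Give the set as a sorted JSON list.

Convert to CNF:
  S -> T1 A | T1 T1 | a
  A -> T0 T1
  T0 -> a
  T1 -> b

Fill CYK table bottom-up, restricted to cells inside w[1..2]:
  [1..1]={S,T0}  "a"  orig:{S}
  [2..2]={T1}  "b"  orig:{}
  [1..2]={A}  "ab"

Original NTs in T[1,2] deriving "ab": ["A"]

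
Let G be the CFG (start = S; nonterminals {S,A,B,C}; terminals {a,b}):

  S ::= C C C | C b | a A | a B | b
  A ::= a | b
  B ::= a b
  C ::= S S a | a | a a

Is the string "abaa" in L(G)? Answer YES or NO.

Convert to CNF:
  S -> C T1 | C X3 | T0 A | T0 B | b
  A -> a | b
  B -> T0 T1
  C -> S X2 | T0 T0 | a
  T0 -> a
  T1 -> b
  X2 -> S T0
  X3 -> C C

CYK table (by increasing span):
  cell(0,0) a: {A,C,T0}  orig:{A,C}
  cell(1,1) b: {A,S,T1}  orig:{A,S}
  cell(2,2) a: {A,C,T0}  orig:{A,C}
  cell(3,3) a: {A,C,T0}  orig:{A,C}
  cell(0,1) ab: {B,S}
  cell(1,2) ba: {X2}  orig:{}
  cell(2,3) aa: {C,S,X3}  orig:{C,S}
  cell(0,2) aba: {X2}  orig:{}
  cell(1,3) baa: ∅
  cell(0,3) abaa: ∅

S ∉ T[0,3] ⇒ NO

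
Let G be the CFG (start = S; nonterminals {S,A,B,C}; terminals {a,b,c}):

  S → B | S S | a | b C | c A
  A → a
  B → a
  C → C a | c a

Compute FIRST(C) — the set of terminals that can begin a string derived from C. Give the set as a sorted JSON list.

FIRST iteration:
iter 1:
  A via A→a: +{a}
  B via B→a: +{a}
  C via C→c a: +{c}
  S via S→B: +{a}
  S via S→b C: +{b}
  S via S→c A: +{c}
  FIRST(S)={a,b,c}  FIRST(A)={a}  FIRST(B)={a}  FIRST(C)={c}
iter 2: done
  FIRST(S)={a,b,c}  FIRST(A)={a}  FIRST(B)={a}  FIRST(C)={c}

FIRST(C) = ["c"]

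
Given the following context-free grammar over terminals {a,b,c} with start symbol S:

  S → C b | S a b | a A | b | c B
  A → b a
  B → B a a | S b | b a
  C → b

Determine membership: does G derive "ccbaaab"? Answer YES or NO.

CNF form of G:
  S -> C T0 | S X4 | T1 A | T2 B | b
  A -> T0 T1
  B -> B X3 | S T0 | T0 T1
  C -> b
  T0 -> b
  T1 -> a
  T2 -> c
  X3 -> T1 T1
  X4 -> T1 T0

CYK table (by increasing span):
  [0..0]={T2}  "c"  orig:{}
  [1..1]={T2}  "c"  orig:{}
  [2..2]={C,S,T0}  "b"  orig:{C,S}
  [3..3]={T1}  "a"  orig:{}
  [4..4]={T1}  "a"  orig:{}
  [5..5]={T1}  "a"  orig:{}
  [6..6]={C,S,T0}  "b"  orig:{C,S}
  [0..1]=∅  "cc"
  [1..2]=∅  "cb"
  [2..3]={A,B}  "ba"
  [3..4]={X3}  "aa"  orig:{}
  [4..5]={X3}  "aa"  orig:{}
  [5..6]={X4}  "ab"  orig:{}
  [0..2]=∅  "ccb"
  [1..3]={S}  "cba"
  [2..4]=∅  "baa"
  [3..5]=∅  "aaa"
  [4..6]=∅  "aab"
  [0..3]=∅  "ccba"
  [1..4]=∅  "cbaa"
  [2..5]={B}  "baaa"
  [3..6]=∅  "aaab"
  [0..4]=∅  "ccbaa"
  [1..5]={S}  "cbaaa"
  [2..6]=∅  "baaab"
  [0..5]=∅  "ccbaaa"
  [1..6]={B}  "cbaaab"
  [0..6]={S}  "ccbaaab"

S ∈ T[0,6] ⇒ YES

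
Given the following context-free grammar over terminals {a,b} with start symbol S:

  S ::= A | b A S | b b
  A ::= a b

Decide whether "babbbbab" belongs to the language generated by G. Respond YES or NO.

Convert to CNF:
  S -> T0 T1 | T1 T1 | T1 X2
  A -> T0 T1
  T0 -> a
  T1 -> b
  X2 -> A S

Fill CYK table bottom-up:
  cell(0,0) b: {T1}  orig:{}
  cell(1,1) a: {T0}  orig:{}
  cell(2,2) b: {T1}  orig:{}
  cell(3,3) b: {T1}  orig:{}
  cell(4,4) b: {T1}  orig:{}
  cell(5,5) b: {T1}  orig:{}
  cell(6,6) a: {T0}  orig:{}
  cell(7,7) b: {T1}  orig:{}
  cell(0,1) ba: ∅
  cell(1,2) ab: {A,S}
  cell(2,3) bb: {S}
  cell(3,4) bb: {S}
  cell(4,5) bb: {S}
  cell(5,6) ba: ∅
  cell(6,7) ab: {A,S}
  cell(0,2) bab: ∅
  cell(1,3) abb: ∅
  cell(2,4) bbb: ∅
  cell(3,5) bbb: ∅
  cell(4,6) bba: ∅
  cell(5,7) bab: ∅
  cell(0,3) babb: ∅
  cell(1,4) abbb: {X2}  orig:{}
  cell(2,5) bbbb: ∅
  cell(3,6) bbba: ∅
  cell(4,7) bbab: ∅
  cell(0,4) babbb: {S}
  cell(1,5) abbbb: ∅
  cell(2,6) bbbba: ∅
  cell(3,7) bbbab: ∅
  cell(0,5) babbbb: ∅
  cell(1,6) abbbba: ∅
  cell(2,7) bbbbab: ∅
  cell(0,6) babbbba: ∅
  cell(1,7) abbbbab: ∅
  cell(0,7) babbbbab: ∅

S ∉ T[0,7] ⇒ NO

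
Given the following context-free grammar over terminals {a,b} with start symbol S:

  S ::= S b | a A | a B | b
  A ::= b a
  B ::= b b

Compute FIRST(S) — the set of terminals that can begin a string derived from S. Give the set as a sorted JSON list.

FIRST sets, iterate to fixpoint:
pass 1:
  A via A→b a: +{b}
  B via B→b b: +{b}
  S via S→a A: +{a}
  S via S→b: +{b}
  FIRST[S]={a,b}  FIRST[A]={b}  FIRST[B]={b}
pass 2: (stable)
  FIRST[S]={a,b}  FIRST[A]={b}  FIRST[B]={b}

FIRST(S) = ["a", "b"]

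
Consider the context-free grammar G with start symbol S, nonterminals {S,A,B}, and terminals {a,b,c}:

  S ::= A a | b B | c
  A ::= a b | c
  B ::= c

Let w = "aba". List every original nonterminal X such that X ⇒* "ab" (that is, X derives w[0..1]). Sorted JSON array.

Convert to CNF:
  S -> A T0 | T1 B | c
  A -> T0 T1 | c
  B -> c
  T0 -> a
  T1 -> b

CYK table (by increasing span) (cells [i..j] with 0 ≤ i ≤ j ≤ 1 only):
  T[0,0] 'a' = {T0}  orig:{}
  T[1,1] 'b' = {T1}  orig:{}
  T[0,1] 'ab' = {A}

Original NTs in T[0,1] deriving "ab": ["A"]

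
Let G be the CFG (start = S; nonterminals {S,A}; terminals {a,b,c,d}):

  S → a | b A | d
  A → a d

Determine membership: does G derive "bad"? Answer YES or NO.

Convert to CNF:
  S -> T2 A | a | d
  A -> T0 T1
  T0 -> a
  T1 -> d
  T2 -> b

Fill CYK table bottom-up:
  T[0,0] 'b' = {T2}  orig:{}
  T[1,1] 'a' = {S,T0}  orig:{S}
  T[2,2] 'd' = {S,T1}  orig:{S}
  T[0,1] 'ba' = ∅
  T[1,2] 'ad' = {A}
  T[0,2] 'bad' = {S}

S ∈ T[0,2] ⇒ YES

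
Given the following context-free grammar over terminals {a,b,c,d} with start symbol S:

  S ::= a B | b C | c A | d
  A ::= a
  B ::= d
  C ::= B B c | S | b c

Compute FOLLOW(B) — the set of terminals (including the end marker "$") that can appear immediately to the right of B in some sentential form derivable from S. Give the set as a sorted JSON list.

Compute FIRST by fixpoint:
pass 1:
  A via A→a: +{a}
  B via B→d: +{d}
  C via C→B B c: +{d}
  C via C→b c: +{b}
  S via S→a B: +{a}
  S via S→b C: +{b}
  S via S→c A: +{c}
  S via S→d: +{d}
  FIRST(S)={a,b,c,d}  FIRST(A)={a}  FIRST(B)={d}  FIRST(C)={b,d}
pass 2:
  C via C→S: +{a,c}
  FIRST(S)={a,b,c,d}  FIRST(A)={a}  FIRST(B)={d}  FIRST(C)={a,b,c,d}
pass 3: (stable)
  FIRST(S)={a,b,c,d}  FIRST(A)={a}  FIRST(B)={d}  FIRST(C)={a,b,c,d}

FOLLOW iteration:
initialize: $ ∈ FOLLOW(S)
round 1:
  C→B B c: FOLLOW(B) ⊇ FIRST(B) = {d}; new: +{d}
  C→B B c: FOLLOW(B) ⊇ FIRST(c) = {c}; new: +{c}
  S→a B: FOLLOW(B) ⊇ FOLLOW(S) ⊇ {$}; new: +{$}
  S→b C: FOLLOW(C) ⊇ FOLLOW(S) ⊇ {$}; new: +{$}
  S→c A: FOLLOW(A) ⊇ FOLLOW(S) ⊇ {$}; new: +{$}
  FOLLOW[S]={$}  FOLLOW[A]={$}  FOLLOW[B]={$,c,d}  FOLLOW[C]={$}
round 2: — fixpoint
  FOLLOW[S]={$}  FOLLOW[A]={$}  FOLLOW[B]={$,c,d}  FOLLOW[C]={$}

FOLLOW(B) = ["$", "c", "d"]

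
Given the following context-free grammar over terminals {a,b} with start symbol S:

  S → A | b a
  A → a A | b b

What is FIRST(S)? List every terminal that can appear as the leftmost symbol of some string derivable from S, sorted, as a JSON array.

Compute FIRST by fixpoint:
pass 1:
  A via A→a A: +{a}
  A via A→b b: +{b}
  S via S→A: +{a,b}
  FIRST(S)={a,b}  FIRST(A)={a,b}
pass 2: (no change)
  FIRST(S)={a,b}  FIRST(A)={a,b}

FIRST(S) = ["a", "b"]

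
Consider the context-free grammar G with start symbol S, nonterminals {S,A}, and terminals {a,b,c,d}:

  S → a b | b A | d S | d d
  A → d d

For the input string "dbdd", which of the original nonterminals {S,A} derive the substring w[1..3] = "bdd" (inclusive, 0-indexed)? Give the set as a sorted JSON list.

CNF form of G:
  S -> T0 S | T0 T0 | T1 T2 | T2 A
  A -> T0 T0
  T0 -> d
  T1 -> a
  T2 -> b

CYK fill — only the sub-triangle for w[1..3]:
  [1..1]={T2}  "b"  orig:{}
  [2..2]={T0}  "d"  orig:{}
  [3..3]={T0}  "d"  orig:{}
  [1..2]=∅  "bd"
  [2..3]={A,S}  "dd"
  [1..3]={S}  "bdd"

Original NTs in T[1,3] deriving "bdd": ["S"]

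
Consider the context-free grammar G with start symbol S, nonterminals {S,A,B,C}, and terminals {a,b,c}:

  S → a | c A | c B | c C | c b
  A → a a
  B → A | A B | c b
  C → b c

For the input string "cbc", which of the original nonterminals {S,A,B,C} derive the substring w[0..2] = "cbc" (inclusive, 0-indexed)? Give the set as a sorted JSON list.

CNF form of G:
  S -> T1 A | T1 B | T1 C | T1 T2 | a
  A -> T0 T0
  B -> A B | T0 T0 | T1 T2
  C -> T2 T1
  T0 -> a
  T1 -> c
  T2 -> b

CYK table (by increasing span) — only the sub-triangle for w[0..2]:
  [0..0]={T1}  "c"  orig:{}
  [1..1]={T2}  "b"  orig:{}
  [2..2]={T1}  "c"  orig:{}
  [0..1]={B,S}  "cb"
  [1..2]={C}  "bc"
  [0..2]={S}  "cbc"

Original NTs in T[0,2] deriving "cbc": ["S"]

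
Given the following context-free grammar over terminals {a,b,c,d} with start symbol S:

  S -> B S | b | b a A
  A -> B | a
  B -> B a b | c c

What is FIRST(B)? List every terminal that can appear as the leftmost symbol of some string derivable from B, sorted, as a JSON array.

Compute FIRST by fixpoint:
[1]
  A via A→a: +{a}
  B via B→c c: +{c}
  S via S→B S: +{c}
  S via S→b: +{b}
  FIRST(S)={b,c}  FIRST(A)={a}  FIRST(B)={c}
[2]
  A via A→B: +{c}
  FIRST(S)={b,c}  FIRST(A)={a,c}  FIRST(B)={c}
[3] (stable)
  FIRST(S)={b,c}  FIRST(A)={a,c}  FIRST(B)={c}

FIRST(B) = ["c"]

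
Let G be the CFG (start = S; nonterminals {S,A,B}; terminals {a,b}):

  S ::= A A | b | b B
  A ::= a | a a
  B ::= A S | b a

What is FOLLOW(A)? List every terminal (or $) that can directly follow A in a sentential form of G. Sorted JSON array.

FIRST iteration:
iter 1:
  A via A→a: +{a}
  B via B→A S: +{a}
  B via B→b a: +{b}
  S via S→A A: +{a}
  S via S→b: +{b}
  FIRST(S)={a,b}  FIRST(A)={a}  FIRST(B)={a,b}
iter 2: (stable)
  FIRST(S)={a,b}  FIRST(A)={a}  FIRST(B)={a,b}

FOLLOW sets:
seed FOLLOW(S) with $
round 1:
  B→A S: FOLLOW(A) ⊇ FIRST(S) = {a,b}; new: +{a,b}
  S→A A: FOLLOW(A) ⊇ FOLLOW(S) ⊇ {$}; new: +{$}
  S→b B: FOLLOW(B) ⊇ FOLLOW(S) ⊇ {$}; new: +{$}
  S: {$}  A: {$,a,b}  B: {$}
round 2: done
  S: {$}  A: {$,a,b}  B: {$}

FOLLOW(A) = ["$", "a", "b"]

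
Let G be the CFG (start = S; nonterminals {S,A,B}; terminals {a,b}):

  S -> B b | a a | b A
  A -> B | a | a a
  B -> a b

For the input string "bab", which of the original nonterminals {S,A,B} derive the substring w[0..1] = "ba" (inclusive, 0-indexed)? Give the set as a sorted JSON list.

CNF form of G:
  S -> B T1 | T0 T0 | T1 A
  A -> T0 T0 | T0 T1 | a
  B -> T0 T1
  T0 -> a
  T1 -> b

CYK table (by increasing span) — only the sub-triangle for w[0..1]:
  [0..0]={T1}  "b"  orig:{}
  [1..1]={A,T0}  "a"  orig:{A}
  [0..1]={S}  "ba"

Original NTs in T[0,1] deriving "ba": ["S"]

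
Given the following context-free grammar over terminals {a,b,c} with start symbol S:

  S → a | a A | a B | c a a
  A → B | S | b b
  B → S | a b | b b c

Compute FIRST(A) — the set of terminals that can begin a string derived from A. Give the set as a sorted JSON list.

Compute FIRST by fixpoint:
[1]
  A via A→b b: +{b}
  B via B→a b: +{a}
  B via B→b b c: +{b}
  S via S→a: +{a}
  S via S→c a a: +{c}
  FIRST[S]={a,c}  FIRST[A]={b}  FIRST[B]={a,b}
[2]
  A via A→B: +{a}
  A via A→S: +{c}
  B via B→S: +{c}
  FIRST[S]={a,c}  FIRST[A]={a,b,c}  FIRST[B]={a,b,c}
[3] (stable)
  FIRST[S]={a,c}  FIRST[A]={a,b,c}  FIRST[B]={a,b,c}

FIRST(A) = ["a", "b", "c"]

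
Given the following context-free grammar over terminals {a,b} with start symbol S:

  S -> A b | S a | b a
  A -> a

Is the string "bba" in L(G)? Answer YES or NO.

CNF form of G:
  S -> A T0 | S T1 | T0 T1
  A -> a
  T0 -> b
  T1 -> a

Fill CYK table bottom-up:
  T[0,0] 'b' = {T0}  orig:{}
  T[1,1] 'b' = {T0}  orig:{}
  T[2,2] 'a' = {A,T1}  orig:{A}
  T[0,1] 'bb' = ∅
  T[1,2] 'ba' = {S}
  T[0,2] 'bba' = ∅

S ∉ T[0,2] ⇒ NO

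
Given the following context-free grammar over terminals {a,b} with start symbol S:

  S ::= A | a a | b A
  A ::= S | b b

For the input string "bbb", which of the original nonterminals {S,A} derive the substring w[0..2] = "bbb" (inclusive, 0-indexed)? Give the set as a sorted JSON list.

CNF form of G:
  S -> T0 T0 | T1 A | T1 T1
  A -> T0 T0 | T1 A | T1 T1
  T0 -> a
  T1 -> b

Fill CYK table bottom-up, restricted to cells inside w[0..2]:
  [0..0]={T1}  "b"  orig:{}
  [1..1]={T1}  "b"  orig:{}
  [2..2]={T1}  "b"  orig:{}
  [0..1]={A,S}  "bb"
  [1..2]={A,S}  "bb"
  [0..2]={A,S}  "bbb"

Original NTs in T[0,2] deriving "bbb": ["A", "S"]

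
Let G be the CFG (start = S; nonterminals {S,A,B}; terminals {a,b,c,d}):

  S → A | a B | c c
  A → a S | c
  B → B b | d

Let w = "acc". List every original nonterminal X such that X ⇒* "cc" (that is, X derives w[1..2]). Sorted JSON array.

Convert to CNF:
  S -> T0 B | T0 S | T2 T2 | c
  A -> T0 S | c
  B -> B T1 | d
  T0 -> a
  T1 -> b
  T2 -> c

CYK table (by increasing span) — only the sub-triangle for w[1..2]:
  cell(1,1) c: {A,S,T2}  orig:{A,S}
  cell(2,2) c: {A,S,T2}  orig:{A,S}
  cell(1,2) cc: {S}

Original NTs in T[1,2] deriving "cc": ["S"]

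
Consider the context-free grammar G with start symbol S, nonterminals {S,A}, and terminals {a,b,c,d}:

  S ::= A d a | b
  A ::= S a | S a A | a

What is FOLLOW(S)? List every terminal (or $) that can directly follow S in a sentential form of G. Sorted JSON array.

FIRST sets, iterate to fixpoint:
round 1:
  A via A→a: +{a}
  S via S→A d a: +{a}
  S via S→b: +{b}
  FIRST[S]={a,b}  FIRST[A]={a}
round 2:
  A via A→S a: +{b}
  FIRST[S]={a,b}  FIRST[A]={a,b}
round 3: — fixpoint
  FIRST[S]={a,b}  FIRST[A]={a,b}

FOLLOW sets:
FOLLOW(S) := {$}
round 1:
  A→S a: FOLLOW(S) ⊇ FIRST(a) = {a}; new: +{a}
  S→A d a: FOLLOW(A) ⊇ FIRST(d) = {d}; new: +{d}
  FOLLOW(S)={$,a}  FOLLOW(A)={d}
round 2: done
  FOLLOW(S)={$,a}  FOLLOW(A)={d}

FOLLOW(S) = ["$", "a"]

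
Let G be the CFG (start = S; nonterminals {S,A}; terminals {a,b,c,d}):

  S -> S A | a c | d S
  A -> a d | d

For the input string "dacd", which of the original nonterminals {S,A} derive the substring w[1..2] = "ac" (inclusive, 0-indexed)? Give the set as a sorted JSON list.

Convert to CNF:
  S -> S A | T0 T2 | T1 S
  A -> T0 T1 | d
  T0 -> a
  T1 -> d
  T2 -> c

CYK table (by increasing span), restricted to cells inside w[1..2]:
  T[1,1] 'a' = {T0}  orig:{}
  T[2,2] 'c' = {T2}  orig:{}
  T[1,2] 'ac' = {S}

Original NTs in T[1,2] deriving "ac": ["S"]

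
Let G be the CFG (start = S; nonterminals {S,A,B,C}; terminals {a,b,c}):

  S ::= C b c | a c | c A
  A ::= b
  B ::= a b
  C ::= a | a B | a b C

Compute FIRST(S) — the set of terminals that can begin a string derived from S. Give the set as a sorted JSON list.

FIRST sets, iterate to fixpoint:
round 1:
  A via A→b: +{b}
  B via B→a b: +{a}
  C via C→a: +{a}
  S via S→C b c: +{a}
  S via S→c A: +{c}
  FIRST[S]={a,c}  FIRST[A]={b}  FIRST[B]={a}  FIRST[C]={a}
round 2: (no change)
  FIRST[S]={a,c}  FIRST[A]={b}  FIRST[B]={a}  FIRST[C]={a}

FIRST(S) = ["a", "c"]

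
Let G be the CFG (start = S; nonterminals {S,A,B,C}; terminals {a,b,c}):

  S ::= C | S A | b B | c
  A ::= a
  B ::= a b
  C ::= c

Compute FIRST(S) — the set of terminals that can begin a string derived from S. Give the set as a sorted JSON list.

FIRST sets, iterate to fixpoint:
iter 1:
  A via A→a: +{a}
  B via B→a b: +{a}
  C via C→c: +{c}
  S via S→C: +{c}
  S via S→b B: +{b}
  S: {b,c}  A: {a}  B: {a}  C: {c}
iter 2: (stable)
  S: {b,c}  A: {a}  B: {a}  C: {c}

FIRST(S) = ["b", "c"]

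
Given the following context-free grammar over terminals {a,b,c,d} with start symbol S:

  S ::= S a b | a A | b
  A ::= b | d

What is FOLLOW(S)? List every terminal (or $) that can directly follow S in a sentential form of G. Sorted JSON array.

Compute FIRST by fixpoint:
pass 1:
  A via A→b: +{b}
  A via A→d: +{d}
  S via S→a A: +{a}
  S via S→b: +{b}
  S: {a,b}  A: {b,d}
pass 2: (no change)
  S: {a,b}  A: {b,d}

FOLLOW sets:
FOLLOW(S) := {$}
[1]
  S→S a b: FOLLOW(S) ⊇ FIRST(a) = {a}; new: +{a}
  S→a A: FOLLOW(A) ⊇ FOLLOW(S) ⊇ {$,a}; new: +{$,a}
  FOLLOW(S)={$,a}  FOLLOW(A)={$,a}
[2] (no change)
  FOLLOW(S)={$,a}  FOLLOW(A)={$,a}

FOLLOW(S) = ["$", "a"]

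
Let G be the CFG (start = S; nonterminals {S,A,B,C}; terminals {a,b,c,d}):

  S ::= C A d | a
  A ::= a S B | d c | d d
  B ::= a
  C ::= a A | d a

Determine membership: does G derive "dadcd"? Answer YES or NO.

CNF form of G:
  S -> C X4 | a
  A -> T0 X3 | T1 T1 | T1 T2
  B -> a
  C -> T0 A | T1 T0
  T0 -> a
  T1 -> d
  T2 -> c
  X3 -> S B
  X4 -> A T1

CYK table (by increasing span):
  cell(0,0) d: {T1}  orig:{}
  cell(1,1) a: {B,S,T0}  orig:{B,S}
  cell(2,2) d: {T1}  orig:{}
  cell(3,3) c: {T2}  orig:{}
  cell(4,4) d: {T1}  orig:{}
  cell(0,1) da: {C}
  cell(1,2) ad: ∅
  cell(2,3) dc: {A}
  cell(3,4) cd: ∅
  cell(0,2) dad: ∅
  cell(1,3) adc: {C}
  cell(2,4) dcd: {X4}  orig:{}
  cell(0,3) dadc: ∅
  cell(1,4) adcd: ∅
  cell(0,4) dadcd: {S}

S ∈ T[0,4] ⇒ YES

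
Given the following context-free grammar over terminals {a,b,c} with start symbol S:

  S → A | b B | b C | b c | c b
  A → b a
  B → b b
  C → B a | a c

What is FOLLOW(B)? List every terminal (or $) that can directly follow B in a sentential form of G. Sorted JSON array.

FIRST iteration:
round 1:
  A via A→b a: +{b}
  B via B→b b: +{b}
  C via C→B a: +{b}
  C via C→a c: +{a}
  S via S→A: +{b}
  S via S→c b: +{c}
  FIRST[S]={b,c}  FIRST[A]={b}  FIRST[B]={b}  FIRST[C]={a,b}
round 2: done
  FIRST[S]={b,c}  FIRST[A]={b}  FIRST[B]={b}  FIRST[C]={a,b}

FOLLOW iteration:
initialize: $ ∈ FOLLOW(S)
iter 1:
  C→B a: FOLLOW(B) ⊇ FIRST(a) = {a}; new: +{a}
  S→A: FOLLOW(A) ⊇ FOLLOW(S) ⊇ {$}; new: +{$}
  S→b B: FOLLOW(B) ⊇ FOLLOW(S) ⊇ {$}; new: +{$}
  S→b C: FOLLOW(C) ⊇ FOLLOW(S) ⊇ {$}; new: +{$}
  FOLLOW(S)={$}  FOLLOW(A)={$}  FOLLOW(B)={$,a}  FOLLOW(C)={$}
iter 2: (no change)
  FOLLOW(S)={$}  FOLLOW(A)={$}  FOLLOW(B)={$,a}  FOLLOW(C)={$}

FOLLOW(B) = ["$", "a"]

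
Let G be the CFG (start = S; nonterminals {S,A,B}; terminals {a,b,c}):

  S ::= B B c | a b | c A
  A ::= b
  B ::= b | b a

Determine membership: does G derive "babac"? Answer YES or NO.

Convert to CNF:
  S -> B X3 | T1 T0 | T2 A
  A -> b
  B -> T0 T1 | b
  T0 -> b
  T1 -> a
  T2 -> c
  X3 -> B T2

CYK table (by increasing span):
  T[0,0] 'b' = {A,B,T0}  orig:{A,B}
  T[1,1] 'a' = {T1}  orig:{}
  T[2,2] 'b' = {A,B,T0}  orig:{A,B}
  T[3,3] 'a' = {T1}  orig:{}
  T[4,4] 'c' = {T2}  orig:{}
  T[0,1] 'ba' = {B}
  T[1,2] 'ab' = {S}
  T[2,3] 'ba' = {B}
  T[3,4] 'ac' = ∅
  T[0,2] 'bab' = ∅
  T[1,3] 'aba' = ∅
  T[2,4] 'bac' = {X3}  orig:{}
  T[0,3] 'baba' = ∅
  T[1,4] 'abac' = ∅
  T[0,4] 'babac' = {S}

S ∈ T[0,4] ⇒ YES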